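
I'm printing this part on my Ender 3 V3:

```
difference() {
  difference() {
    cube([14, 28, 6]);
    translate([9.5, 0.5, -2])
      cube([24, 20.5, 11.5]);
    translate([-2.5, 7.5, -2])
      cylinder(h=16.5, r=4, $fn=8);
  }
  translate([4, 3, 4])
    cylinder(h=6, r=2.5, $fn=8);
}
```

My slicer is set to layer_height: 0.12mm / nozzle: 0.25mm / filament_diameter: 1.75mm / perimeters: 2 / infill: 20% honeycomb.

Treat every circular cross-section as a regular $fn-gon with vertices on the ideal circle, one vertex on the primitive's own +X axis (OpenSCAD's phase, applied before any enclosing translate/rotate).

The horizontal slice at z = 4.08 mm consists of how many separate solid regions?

1

At z = 4.08 mm: the cube is present — its section is the full 14×28 rectangle; the cube at (9.5, 0.5) is present — its section is the full 24×20.5 rectangle; the cylinder at (-2.5, 7.5): section is a regular 8-gon, circumradius r=4; Subtracting the remaining from the first: starting from the 14×28 cube, the 24×20.5 cube at (9.5, 0.5) partially overlaps it — only the 92.25 mm² overlap (of its 492.00 mm²) is removed, clipping the outline; the r=4 cylinder at (-2.5, 7.5) partially overlaps it — only the 5.22 mm² overlap (of its 45.25 mm²) is removed, clipping the outline — 1 connected region; the r=2.5 cylinder at (4, 3) gives a regular 8-gon of circumradius 2.5 (constant along its height); After the difference (first − rest): starting from the result so far, the r=2.5 cylinder at (4, 3) lies wholly inside it (removes its full 17.68 mm² and its 15.31 mm outline becomes a hole wall) — 1 connected region with 1 hole. The result has 1 disconnected region.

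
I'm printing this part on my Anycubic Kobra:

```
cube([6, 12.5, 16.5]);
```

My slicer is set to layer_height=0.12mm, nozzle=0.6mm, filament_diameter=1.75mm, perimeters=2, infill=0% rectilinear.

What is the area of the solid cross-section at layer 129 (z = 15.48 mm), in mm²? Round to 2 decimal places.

At z = 15.48 mm: the 6×12.5 cube contributes its full rectangle (area 75.00 mm²). Overall, the cross-section is a single solid region. Net area = 75.00 mm².

75.00 mm²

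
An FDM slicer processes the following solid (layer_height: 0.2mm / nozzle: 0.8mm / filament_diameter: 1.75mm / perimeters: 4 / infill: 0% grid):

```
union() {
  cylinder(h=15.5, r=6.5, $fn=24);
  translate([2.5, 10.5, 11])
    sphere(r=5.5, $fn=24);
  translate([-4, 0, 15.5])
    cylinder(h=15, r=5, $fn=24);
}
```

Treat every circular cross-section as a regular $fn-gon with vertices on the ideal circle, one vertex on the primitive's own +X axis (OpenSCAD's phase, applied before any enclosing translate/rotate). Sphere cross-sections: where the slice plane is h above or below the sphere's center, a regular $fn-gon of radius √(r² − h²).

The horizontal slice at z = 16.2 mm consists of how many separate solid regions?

2

At z = 16.2 mm: the cylinder does not reach this height (z outside [0, 15.5]); the r=5.5 sphere at (2.5, 10.5) slices to a regular 24-gon of circumradius 1.792 (√(r²−h²) with h=5.2 from center); the cylinder at (-4, 0): section is a regular 24-gon, circumradius r=5; Merging all regions: the 2 present regions are separate (no shared area or edge), so areas and boundary lengths simply add and each stays a separate island — 2 connected regions. The result has 2 disconnected regions.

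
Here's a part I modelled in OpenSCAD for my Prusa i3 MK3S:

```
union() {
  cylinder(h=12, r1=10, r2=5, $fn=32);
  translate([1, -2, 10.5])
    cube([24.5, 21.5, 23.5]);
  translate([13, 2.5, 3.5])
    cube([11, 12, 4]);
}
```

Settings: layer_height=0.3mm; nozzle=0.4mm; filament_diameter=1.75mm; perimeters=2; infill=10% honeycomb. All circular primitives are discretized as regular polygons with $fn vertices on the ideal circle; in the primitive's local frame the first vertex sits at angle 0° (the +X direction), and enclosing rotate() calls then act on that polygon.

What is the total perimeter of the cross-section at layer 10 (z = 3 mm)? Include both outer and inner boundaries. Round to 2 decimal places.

At z = 3 mm: the cone contributes a regular 32-gon of circumradius 8.750 (interpolated between r1=10 and r2=5 at t=0.250) (perimeter = 2·32·8.750·sin(180°/32) = 54.89 mm); the cube at (1, -2) is not intersected at this z (z outside [10.5, 34]); the cube at (13, 2.5) does not reach this height (z outside [3.5, 7.5]); Combining (union): only the cone is present, so the union is just that shape — boundary = 54.89 mm. Overall, the cross-section is a single solid region. Total boundary length (outer) = 54.89 mm.

54.89 mm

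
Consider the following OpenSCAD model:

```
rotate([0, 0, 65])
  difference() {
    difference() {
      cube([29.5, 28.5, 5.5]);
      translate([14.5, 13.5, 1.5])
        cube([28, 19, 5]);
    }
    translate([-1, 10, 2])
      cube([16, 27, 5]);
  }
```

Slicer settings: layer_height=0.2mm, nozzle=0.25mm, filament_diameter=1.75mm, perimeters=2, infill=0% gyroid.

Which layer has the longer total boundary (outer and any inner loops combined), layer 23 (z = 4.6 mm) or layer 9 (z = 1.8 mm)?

layer 9 (z = 1.8 mm)

Layer 23 (z = 4.6): the cube is present — its section is the full 29.5×28.5 rectangle (perimeter 116.00 mm); the 28×19 cube at (14.5, 13.5) contributes its full rectangle (perimeter 94.00 mm); After the difference (first − rest): starting from the 29.5×28.5 cube, the 28×19 cube at (14.5, 13.5) partially overlaps it — only the 225.00 mm² overlap (of its 532.00 mm²) is removed, clipping the outline — boundary = 116.00 mm; the cube at (-1, 10) is present — its section is the full 16×27 rectangle (perimeter 86.00 mm); Taking the first minus the rest: starting from the result so far, the 16×27 cube at (-1, 10) partially overlaps it — only the 270.00 mm² overlap (of its 432.00 mm²) is removed, clipping the outline — boundary = 86.00 mm; (rotated 65° about Z; rotation is an isometry so areas/perimeters/island counts are preserved). So its perimeter = 86.00 mm. Layer 9 (z = 1.8): the cube is present — its section is the full 29.5×28.5 rectangle (perimeter 116.00 mm); the 28×19 cube at (14.5, 13.5) contributes its full rectangle (perimeter 94.00 mm); Subtracting the remaining from the first: starting from the 29.5×28.5 cube, the 28×19 cube at (14.5, 13.5) partially overlaps it — only the 225.00 mm² overlap (of its 532.00 mm²) is removed, clipping the outline — boundary = 116.00 mm; the cube at (-1, 10) does not reach this height (z outside [2, 7]); Subtracting the remaining from the first: none of the subtracted shapes is present at this height, so that combined region is unchanged — boundary = 116.00 mm; (whole slice rotated 65° about Z — lengths, areas and connectivity unchanged). So its perimeter = 116.00 mm. Layer 9 is larger (116.00 vs 86.00 mm).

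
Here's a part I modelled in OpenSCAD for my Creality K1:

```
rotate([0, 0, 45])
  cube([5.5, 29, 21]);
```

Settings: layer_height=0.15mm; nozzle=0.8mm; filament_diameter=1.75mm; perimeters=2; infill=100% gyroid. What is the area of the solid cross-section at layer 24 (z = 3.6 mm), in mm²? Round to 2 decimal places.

159.50 mm²

At z = 3.6 mm: the 5.5×29 cube contributes its full rectangle (area 159.50 mm²); (rotated 45° about Z; rotation is an isometry so areas/perimeters/island counts are preserved). Overall, the cross-section is a single solid region. Net area = 159.50 mm².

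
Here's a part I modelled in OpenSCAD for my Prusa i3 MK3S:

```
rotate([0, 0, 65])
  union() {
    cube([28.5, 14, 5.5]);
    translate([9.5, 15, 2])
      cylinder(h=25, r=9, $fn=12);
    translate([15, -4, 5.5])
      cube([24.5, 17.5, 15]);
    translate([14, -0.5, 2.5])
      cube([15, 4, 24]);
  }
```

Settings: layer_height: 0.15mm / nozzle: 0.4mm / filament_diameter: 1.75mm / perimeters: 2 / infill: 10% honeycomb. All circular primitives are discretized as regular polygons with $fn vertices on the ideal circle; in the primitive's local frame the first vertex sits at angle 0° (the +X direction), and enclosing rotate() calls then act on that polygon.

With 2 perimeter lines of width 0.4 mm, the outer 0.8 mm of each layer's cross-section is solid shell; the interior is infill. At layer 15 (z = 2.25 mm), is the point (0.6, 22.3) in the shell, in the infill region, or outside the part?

infill

At z = 2.25 mm: the cube is present — its section is the full 28.5×14 rectangle; the r=9 cylinder at (9.5, 15) contributes a regular 12-gon of circumradius 9; the cube at (15, -4) does not reach this height (z outside [5.5, 20.5]); the cube at (14, -0.5) is not intersected at this z (z outside [2.5, 26.5]); Taking the union: the regions partially overlap (shared area 103.77 mm²), so overlapping operands fuse into one piece — 1 connected region; (rotated 65° about Z; rotation is an isometry so areas/perimeters/island counts are preserved). Overall, the cross-section is a single solid region. Undo the 65° rotation: the query point maps to (20.464, 8.881) in the un-rotated model frame. The nearest boundary edge runs (18.23, 14.00)→(28.50, 14.00); distance from the point to it = 5.12 mm. The point is inside the cross-section and 5.12 mm from the nearest boundary — more than the 0.8 mm shell width (2 × 0.4), so it's in the infill interior.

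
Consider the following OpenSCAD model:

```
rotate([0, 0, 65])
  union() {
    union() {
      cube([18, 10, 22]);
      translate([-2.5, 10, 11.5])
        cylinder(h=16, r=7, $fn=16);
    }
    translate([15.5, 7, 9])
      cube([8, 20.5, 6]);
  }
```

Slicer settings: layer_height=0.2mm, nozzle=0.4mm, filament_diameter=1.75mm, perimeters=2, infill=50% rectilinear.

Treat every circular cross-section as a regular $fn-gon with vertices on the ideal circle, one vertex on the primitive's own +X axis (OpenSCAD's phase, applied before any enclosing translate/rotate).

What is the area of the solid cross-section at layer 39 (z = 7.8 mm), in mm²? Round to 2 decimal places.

At z = 7.8 mm: the 18×10 cube contributes its full rectangle (area 180.00 mm²); the cylinder at (-2.5, 10) is absent (z outside [11.5, 27.5]); Merging all regions: only the 18×10 cube is present, so the union is just that shape — area = 180.00 mm²; the cube at (15.5, 7) is absent (z outside [9, 15]); Combining (union): only that combined region is present, so the union is just that shape — area = 180.00 mm²; (rotated 65° about Z; rotation is an isometry so areas/perimeters/island counts are preserved). Overall, the cross-section is a single solid region. Net area = 180.00 mm².

180.00 mm²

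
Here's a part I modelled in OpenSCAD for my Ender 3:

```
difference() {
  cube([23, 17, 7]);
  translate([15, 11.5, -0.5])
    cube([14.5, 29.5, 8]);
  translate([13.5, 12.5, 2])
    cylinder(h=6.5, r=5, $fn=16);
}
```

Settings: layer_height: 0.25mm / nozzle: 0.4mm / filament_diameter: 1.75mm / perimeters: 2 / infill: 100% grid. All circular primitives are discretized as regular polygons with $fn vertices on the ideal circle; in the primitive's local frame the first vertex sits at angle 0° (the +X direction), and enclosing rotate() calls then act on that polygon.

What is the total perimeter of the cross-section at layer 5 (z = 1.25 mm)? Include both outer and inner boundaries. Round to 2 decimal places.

80.00 mm

At z = 1.25 mm: the cube is present — its section is the full 23×17 rectangle (perimeter 80.00 mm); the 14.5×29.5 cube at (15, 11.5) contributes its full rectangle (perimeter 88.00 mm); the cylinder at (13.5, 12.5) is absent (z outside [2, 8.5]); After the difference (first − rest): starting from the 23×17 cube, the 14.5×29.5 cube at (15, 11.5) partially overlaps it — only the 44.00 mm² overlap (of its 427.75 mm²) is removed, clipping the outline — boundary = 80.00 mm. Overall, the cross-section is a single solid region. Total boundary length (outer) = 80.00 mm.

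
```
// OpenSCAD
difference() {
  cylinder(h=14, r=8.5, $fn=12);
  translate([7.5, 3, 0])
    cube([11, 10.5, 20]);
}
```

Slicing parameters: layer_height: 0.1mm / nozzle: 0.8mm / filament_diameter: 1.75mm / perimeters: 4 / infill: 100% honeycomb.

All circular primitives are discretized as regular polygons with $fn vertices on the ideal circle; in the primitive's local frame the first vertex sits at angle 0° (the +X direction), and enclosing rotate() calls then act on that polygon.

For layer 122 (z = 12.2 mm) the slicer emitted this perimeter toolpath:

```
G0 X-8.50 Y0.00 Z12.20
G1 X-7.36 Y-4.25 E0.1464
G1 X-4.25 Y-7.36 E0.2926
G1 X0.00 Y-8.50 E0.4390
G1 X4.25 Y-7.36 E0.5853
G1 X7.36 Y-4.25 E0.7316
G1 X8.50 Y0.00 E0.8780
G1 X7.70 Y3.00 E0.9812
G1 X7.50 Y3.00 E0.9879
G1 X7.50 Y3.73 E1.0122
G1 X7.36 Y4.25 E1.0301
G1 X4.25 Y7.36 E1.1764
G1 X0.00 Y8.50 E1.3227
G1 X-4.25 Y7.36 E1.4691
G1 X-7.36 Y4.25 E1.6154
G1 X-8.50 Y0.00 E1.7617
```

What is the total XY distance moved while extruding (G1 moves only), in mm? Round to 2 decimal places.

52.97 mm

Sum the Euclidean lengths of each G1 segment: total = 52.97 mm.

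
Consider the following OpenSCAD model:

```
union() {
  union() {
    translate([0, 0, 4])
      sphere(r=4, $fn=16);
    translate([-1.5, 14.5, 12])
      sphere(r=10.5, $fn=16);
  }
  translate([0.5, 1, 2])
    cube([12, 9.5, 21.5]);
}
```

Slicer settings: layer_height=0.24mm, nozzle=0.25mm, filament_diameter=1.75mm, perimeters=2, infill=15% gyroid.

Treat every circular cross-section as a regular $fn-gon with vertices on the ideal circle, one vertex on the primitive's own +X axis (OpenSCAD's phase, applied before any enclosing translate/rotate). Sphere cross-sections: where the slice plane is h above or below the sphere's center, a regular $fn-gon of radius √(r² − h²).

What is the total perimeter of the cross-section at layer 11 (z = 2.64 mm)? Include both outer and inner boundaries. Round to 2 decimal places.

At z = 2.64 mm: the sphere: section is a regular 16-gon, circumradius = √(r²−h²) = √(4²−1.36²) = 3.762 (perimeter = 2·16·3.762·sin(180°/16) = 23.48 mm); the r=10.5 sphere at (-1.5, 14.5) slices to a regular 16-gon of circumradius 4.758 (√(r²−h²) with h=9.36 from center) (perimeter = 2·16·4.758·sin(180°/16) = 29.70 mm); Taking the union: the 2 present regions are separate (no shared area or edge), so areas and boundary lengths simply add and each stays a separate island — boundary = 53.19 mm; the cube at (0.5, 1) is present — its section is the full 12×9.5 rectangle (perimeter 43.00 mm); Combining (union): the regions partially overlap (shared area 5.87 mm²), so the edge portions inside another operand are dropped and the merged outline is re-measured after clipping — boundary = 84.93 mm. Overall, the cross-section is a single solid region. Total boundary length (outer) = 84.93 mm.

84.93 mm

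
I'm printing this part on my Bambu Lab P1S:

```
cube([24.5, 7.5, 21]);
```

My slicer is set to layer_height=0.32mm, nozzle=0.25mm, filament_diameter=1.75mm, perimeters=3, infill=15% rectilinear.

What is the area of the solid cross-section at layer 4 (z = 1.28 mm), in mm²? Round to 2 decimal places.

183.75 mm²

At z = 1.28 mm: the 24.5×7.5 cube contributes its full rectangle (area 183.75 mm²). Overall, the cross-section is a single solid region. Net area = 183.75 mm².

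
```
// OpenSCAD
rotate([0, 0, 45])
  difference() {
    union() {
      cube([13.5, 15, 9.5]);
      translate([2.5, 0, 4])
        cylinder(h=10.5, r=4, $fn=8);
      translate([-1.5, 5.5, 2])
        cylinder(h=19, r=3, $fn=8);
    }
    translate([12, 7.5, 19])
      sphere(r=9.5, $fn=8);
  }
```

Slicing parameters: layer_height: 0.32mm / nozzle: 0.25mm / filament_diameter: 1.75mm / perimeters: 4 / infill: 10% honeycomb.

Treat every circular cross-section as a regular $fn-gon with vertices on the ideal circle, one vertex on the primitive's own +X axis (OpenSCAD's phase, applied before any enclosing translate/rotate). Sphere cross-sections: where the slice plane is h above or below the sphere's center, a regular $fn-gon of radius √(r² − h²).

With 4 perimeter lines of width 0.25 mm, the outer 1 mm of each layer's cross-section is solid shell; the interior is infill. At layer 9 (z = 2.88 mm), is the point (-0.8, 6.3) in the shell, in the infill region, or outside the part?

At z = 2.88 mm: the 13.5×15 cube contributes its full rectangle; the cylinder at (2.5, 0) is absent (z outside [4, 14.5]); the cylinder at (-1.5, 5.5): section is a regular 8-gon, circumradius r=3; Merging all regions: the regions partially overlap (shared area 4.66 mm²), so overlapping operands fuse into one piece — 1 connected region; the sphere at (12, 7.5) is absent (|z−center|=16.120 > r=9.5); Taking the first minus the rest: none of the subtracted shapes is present at this height, so that combined region is unchanged — 1 connected region; (whole slice rotated 45° about Z — lengths, areas and connectivity unchanged). Overall, the cross-section is a single solid region. Undo the 45° rotation: the query point maps to (3.889, 5.020) in the un-rotated model frame. The nearest boundary edge runs (0.00, 0.00)→(0.00, 3.12); distance from the point to it = 4.33 mm. The point is inside the cross-section and 4.33 mm from the nearest boundary — more than the 1 mm shell width (4 × 0.25), so it's in the infill interior.

infill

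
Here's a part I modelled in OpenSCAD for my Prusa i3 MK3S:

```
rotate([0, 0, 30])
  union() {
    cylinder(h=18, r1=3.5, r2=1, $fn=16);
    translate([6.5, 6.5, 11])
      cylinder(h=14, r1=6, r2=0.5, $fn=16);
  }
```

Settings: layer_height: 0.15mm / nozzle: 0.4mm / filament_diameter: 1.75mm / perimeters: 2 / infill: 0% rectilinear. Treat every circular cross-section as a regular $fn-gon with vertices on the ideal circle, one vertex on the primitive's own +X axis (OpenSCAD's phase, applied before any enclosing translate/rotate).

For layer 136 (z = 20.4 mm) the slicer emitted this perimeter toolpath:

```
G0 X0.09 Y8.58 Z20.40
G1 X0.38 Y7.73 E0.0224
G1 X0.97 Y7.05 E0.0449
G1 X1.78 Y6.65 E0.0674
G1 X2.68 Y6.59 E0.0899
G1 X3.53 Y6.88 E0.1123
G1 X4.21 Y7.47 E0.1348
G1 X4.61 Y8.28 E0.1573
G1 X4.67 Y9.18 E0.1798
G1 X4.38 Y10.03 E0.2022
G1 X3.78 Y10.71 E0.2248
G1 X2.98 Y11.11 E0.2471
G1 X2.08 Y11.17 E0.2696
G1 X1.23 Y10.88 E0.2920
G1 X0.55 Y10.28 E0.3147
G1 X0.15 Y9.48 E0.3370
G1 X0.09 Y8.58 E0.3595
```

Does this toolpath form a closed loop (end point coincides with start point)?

yes

Start point (G0): (0.09, 8.58). End point (last G1): the path returns to the start — closed.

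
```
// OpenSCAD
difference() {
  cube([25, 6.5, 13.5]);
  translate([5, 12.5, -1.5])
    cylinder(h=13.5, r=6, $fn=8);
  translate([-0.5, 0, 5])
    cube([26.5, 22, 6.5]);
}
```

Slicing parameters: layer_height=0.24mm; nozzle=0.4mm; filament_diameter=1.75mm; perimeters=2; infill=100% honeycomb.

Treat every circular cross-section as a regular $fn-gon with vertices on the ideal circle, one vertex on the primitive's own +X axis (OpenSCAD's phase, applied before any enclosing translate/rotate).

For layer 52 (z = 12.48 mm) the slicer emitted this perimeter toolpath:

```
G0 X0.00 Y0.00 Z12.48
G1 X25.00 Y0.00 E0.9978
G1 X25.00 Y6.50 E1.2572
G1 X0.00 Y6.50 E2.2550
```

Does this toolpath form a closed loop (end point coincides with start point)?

no

Start point (G0): (0.00, 0.00). End point (last G1): the path does not return to the start — open.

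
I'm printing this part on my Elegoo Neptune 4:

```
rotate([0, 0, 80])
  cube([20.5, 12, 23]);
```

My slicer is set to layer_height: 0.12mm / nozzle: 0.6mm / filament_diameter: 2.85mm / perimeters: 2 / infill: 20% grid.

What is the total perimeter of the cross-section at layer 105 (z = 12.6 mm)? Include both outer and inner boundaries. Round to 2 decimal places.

At z = 12.6 mm: the 20.5×12 cube contributes its full rectangle (perimeter 65.00 mm); (rotated 80° about Z; rotation is an isometry so areas/perimeters/island counts are preserved). Overall, the cross-section is a single solid region. Total boundary length (outer) = 65.00 mm.

65.00 mm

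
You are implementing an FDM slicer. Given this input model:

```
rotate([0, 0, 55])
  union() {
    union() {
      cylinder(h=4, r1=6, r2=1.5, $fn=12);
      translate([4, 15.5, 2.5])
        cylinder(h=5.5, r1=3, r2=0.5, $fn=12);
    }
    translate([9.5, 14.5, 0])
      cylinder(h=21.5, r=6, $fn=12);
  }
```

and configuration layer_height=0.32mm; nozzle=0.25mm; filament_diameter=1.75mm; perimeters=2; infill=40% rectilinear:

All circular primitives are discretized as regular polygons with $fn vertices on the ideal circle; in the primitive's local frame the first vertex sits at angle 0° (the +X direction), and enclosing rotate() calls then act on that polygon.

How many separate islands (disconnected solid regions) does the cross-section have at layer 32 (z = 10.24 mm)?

At z = 10.24 mm: the cone is not intersected at this z (z outside [0, 4]); the cone at (4, 15.5) does not reach this height (z outside [2.5, 8]); Combining (union): nothing is present at this height; the r=6 cylinder at (9.5, 14.5) gives a regular 12-gon of circumradius 6 (constant along its height); Combining (union): only the r=6 cylinder at (9.5, 14.5) is present, so the union is just that shape — 1 connected region; (whole slice rotated 55° about Z — lengths, areas and connectivity unchanged). Overall, the cross-section is a single solid region. Island count = 1.

1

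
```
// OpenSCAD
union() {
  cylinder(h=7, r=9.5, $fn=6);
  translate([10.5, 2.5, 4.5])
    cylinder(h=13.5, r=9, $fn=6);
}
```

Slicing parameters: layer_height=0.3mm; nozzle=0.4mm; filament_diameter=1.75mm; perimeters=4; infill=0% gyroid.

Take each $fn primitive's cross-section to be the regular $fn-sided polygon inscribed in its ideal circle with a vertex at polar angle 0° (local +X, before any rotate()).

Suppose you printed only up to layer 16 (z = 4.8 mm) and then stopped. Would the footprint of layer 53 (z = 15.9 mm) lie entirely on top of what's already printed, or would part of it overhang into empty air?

entirely on top

Compare the two slices. At z = 4.8: the cylinder: section is a regular 6-gon, circumradius r=9.5 (area = (6/2)·9.500²·sin(360°/6) = 234.48 mm²); the cylinder at (10.5, 2.5): section is a regular 6-gon, circumradius r=9 (area = (6/2)·9.000²·sin(360°/6) = 210.44 mm²); Combining (union): the regions partially overlap — summed areas 444.92 mm² minus the doubly-counted overlap 53.54 mm² gives 391.38 mm² — area = 391.38 mm². At z = 15.9: the cylinder is not intersected at this z (z outside [0, 7]); the r=9 cylinder at (10.5, 2.5) contributes a regular 6-gon of circumradius 9 (area = (6/2)·9.000²·sin(360°/6) = 210.44 mm²); Taking the union: only the r=9 cylinder at (10.5, 2.5) is present, so the union is just that shape — area = 210.44 mm². Checking containment: the cross-section at z = 15.9 is a subset of the cross-section at z = 4.8.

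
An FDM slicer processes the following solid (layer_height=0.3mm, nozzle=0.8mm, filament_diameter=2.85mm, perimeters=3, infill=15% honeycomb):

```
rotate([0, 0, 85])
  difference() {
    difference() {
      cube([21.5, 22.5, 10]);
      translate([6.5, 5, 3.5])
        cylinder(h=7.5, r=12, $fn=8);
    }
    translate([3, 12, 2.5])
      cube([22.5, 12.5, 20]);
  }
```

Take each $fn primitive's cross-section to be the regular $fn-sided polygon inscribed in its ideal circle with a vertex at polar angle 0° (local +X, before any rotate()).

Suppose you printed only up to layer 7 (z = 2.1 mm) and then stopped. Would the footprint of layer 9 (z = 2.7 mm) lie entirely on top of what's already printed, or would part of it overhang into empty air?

Compare the two slices. At z = 2.1: the cube is present — its section is the full 21.5×22.5 rectangle (area 483.75 mm²); the cylinder at (6.5, 5) does not reach this height (z outside [3.5, 11]); After the difference (first − rest): none of the subtracted shapes is present at this height, so the 21.5×22.5 cube is unchanged — area = 483.75 mm²; the cube at (3, 12) does not reach this height (z outside [2.5, 22.5]); Taking the first minus the rest: none of the subtracted shapes is present at this height, so that combined region is unchanged — area = 483.75 mm²; (rotated 85° about Z; rotation is an isometry so areas/perimeters/island counts are preserved). At z = 2.7: the 21.5×22.5 cube contributes its full rectangle (area 483.75 mm²); the cylinder at (6.5, 5) is not intersected at this z (z outside [3.5, 11]); Taking the first minus the rest: none of the subtracted shapes is present at this height, so the 21.5×22.5 cube is unchanged — area = 483.75 mm²; the 22.5×12.5 cube at (3, 12) contributes its full rectangle (area 281.25 mm²); Subtracting the remaining from the first: starting from the result so far (483.75 mm²), the 22.5×12.5 cube at (3, 12) partially overlaps it — only the 194.25 mm² overlap (of its 281.25 mm²) is removed, clipping the outline — area = 289.50 mm²; (whole slice rotated 85° about Z — lengths, areas and connectivity unchanged). Checking containment: the cross-section at z = 2.7 is a subset of the cross-section at z = 2.1.

entirely on top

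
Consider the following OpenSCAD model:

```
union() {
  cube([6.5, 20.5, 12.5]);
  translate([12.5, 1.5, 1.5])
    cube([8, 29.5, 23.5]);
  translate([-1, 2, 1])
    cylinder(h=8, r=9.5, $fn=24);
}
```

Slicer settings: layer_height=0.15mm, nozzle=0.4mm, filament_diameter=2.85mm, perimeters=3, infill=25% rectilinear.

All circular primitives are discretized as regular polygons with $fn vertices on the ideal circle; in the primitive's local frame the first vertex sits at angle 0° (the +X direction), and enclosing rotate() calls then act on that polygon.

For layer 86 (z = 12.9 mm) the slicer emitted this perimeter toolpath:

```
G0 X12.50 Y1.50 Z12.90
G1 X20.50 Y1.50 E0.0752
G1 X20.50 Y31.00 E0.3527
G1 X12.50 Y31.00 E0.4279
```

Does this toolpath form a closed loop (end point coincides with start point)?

no

Start point (G0): (12.50, 1.50). End point (last G1): the path does not return to the start — open.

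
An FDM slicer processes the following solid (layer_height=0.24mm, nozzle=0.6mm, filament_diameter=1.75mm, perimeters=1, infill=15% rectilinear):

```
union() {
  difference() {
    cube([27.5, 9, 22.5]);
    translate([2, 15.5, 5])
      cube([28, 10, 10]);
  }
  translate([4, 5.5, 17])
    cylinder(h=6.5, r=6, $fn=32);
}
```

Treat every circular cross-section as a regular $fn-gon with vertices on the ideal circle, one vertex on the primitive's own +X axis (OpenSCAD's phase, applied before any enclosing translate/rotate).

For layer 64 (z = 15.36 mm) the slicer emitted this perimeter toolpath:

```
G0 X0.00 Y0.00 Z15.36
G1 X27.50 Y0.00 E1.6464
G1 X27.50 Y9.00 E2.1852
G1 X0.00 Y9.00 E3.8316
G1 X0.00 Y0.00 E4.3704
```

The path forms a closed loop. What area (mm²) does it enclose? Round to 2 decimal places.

Apply the shoelace formula to the sequence of (X, Y) vertices; enclosed area = 247.50 mm².

247.50 mm²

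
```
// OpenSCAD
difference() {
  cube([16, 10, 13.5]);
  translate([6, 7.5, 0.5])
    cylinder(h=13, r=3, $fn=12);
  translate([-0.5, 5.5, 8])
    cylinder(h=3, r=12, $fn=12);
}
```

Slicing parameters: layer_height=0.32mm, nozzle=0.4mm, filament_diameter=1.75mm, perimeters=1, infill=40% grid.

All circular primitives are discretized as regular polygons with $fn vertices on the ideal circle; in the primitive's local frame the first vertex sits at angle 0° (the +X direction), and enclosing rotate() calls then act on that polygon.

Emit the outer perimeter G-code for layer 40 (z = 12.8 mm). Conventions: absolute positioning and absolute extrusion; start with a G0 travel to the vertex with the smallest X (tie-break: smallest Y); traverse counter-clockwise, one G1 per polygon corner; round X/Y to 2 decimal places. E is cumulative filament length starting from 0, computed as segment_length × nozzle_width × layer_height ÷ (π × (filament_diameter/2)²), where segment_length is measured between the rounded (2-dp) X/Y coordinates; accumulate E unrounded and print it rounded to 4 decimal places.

G0 X0.00 Y0.00 Z12.80
G1 X16.00 Y0.00 E0.8515
G1 X16.00 Y10.00 E1.3836
G1 X7.60 Y10.00 E1.8306
G1 X8.60 Y9.00 E1.9059
G1 X9.00 Y7.50 E1.9885
G1 X8.60 Y6.00 E2.0711
G1 X7.50 Y4.90 E2.1539
G1 X6.00 Y4.50 E2.2365
G1 X4.50 Y4.90 E2.3191
G1 X3.40 Y6.00 E2.4019
G1 X3.00 Y7.50 E2.4845
G1 X3.40 Y9.00 E2.5671
G1 X4.40 Y10.00 E2.6424
G1 X0.00 Y10.00 E2.8766
G1 X0.00 Y0.00 E3.4087

At z = 12.8 mm: the 16×10 cube contributes its full rectangle; the r=3 cylinder at (6, 7.5) contributes a regular 12-gon of circumradius 3; the cylinder at (-0.5, 5.5) is not intersected at this z (z outside [8, 11]); Subtracting the remaining from the first: starting from the 16×10 cube, the r=3 cylinder at (6, 7.5) partially overlaps it — only the 26.09 mm² overlap (of its 27.00 mm²) is removed, clipping the outline — 1 connected region. The outline is a single polygon with 15 vertices. Extrusion per mm of travel: 0.4 × 0.32 / (π × 0.875²) = 0.053216. Accumulating E over each segment gives final E = 3.4087.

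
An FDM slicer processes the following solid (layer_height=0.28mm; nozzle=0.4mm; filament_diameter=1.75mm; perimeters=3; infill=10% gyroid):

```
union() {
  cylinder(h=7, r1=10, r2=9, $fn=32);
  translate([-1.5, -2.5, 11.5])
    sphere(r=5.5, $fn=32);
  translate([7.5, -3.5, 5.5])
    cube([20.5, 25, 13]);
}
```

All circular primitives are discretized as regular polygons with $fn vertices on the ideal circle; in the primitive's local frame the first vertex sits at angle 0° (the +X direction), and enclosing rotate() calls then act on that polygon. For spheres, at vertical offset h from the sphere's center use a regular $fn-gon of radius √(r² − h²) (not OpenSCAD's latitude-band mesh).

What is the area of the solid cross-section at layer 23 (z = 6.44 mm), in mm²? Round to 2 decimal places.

759.89 mm²

At z = 6.44 mm: the cone: at t=0.920 of its height the radius interpolates to r₁+(r₂−r₁)t = 9.080, giving a regular 32-gon of that circumradius (area = (32/2)·9.080²·sin(360°/32) = 257.35 mm²); the r=5.5 sphere at (-1.5, -2.5) slices to a regular 32-gon of circumradius 2.156 (√(r²−h²) with h=5.06 from center) (area = (32/2)·2.156²·sin(360°/32) = 14.50 mm²); the 20.5×25 cube at (7.5, -3.5) contributes its full rectangle (area 512.50 mm²); Combining (union): the regions partially overlap — summed areas 784.36 mm² minus the doubly-counted overlap 24.46 mm² gives 759.89 mm² — area = 759.89 mm². Overall, the cross-section is a single solid region. Net area = 759.89 mm².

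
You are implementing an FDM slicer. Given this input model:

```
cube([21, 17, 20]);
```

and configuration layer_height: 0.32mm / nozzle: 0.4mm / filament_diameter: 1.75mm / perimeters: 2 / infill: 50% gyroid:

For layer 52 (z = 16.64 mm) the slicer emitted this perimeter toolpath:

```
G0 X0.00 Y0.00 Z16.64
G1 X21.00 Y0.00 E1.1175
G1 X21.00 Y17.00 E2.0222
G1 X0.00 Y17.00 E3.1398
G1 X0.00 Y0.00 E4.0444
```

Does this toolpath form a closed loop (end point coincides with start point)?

yes

Start point (G0): (0.00, 0.00). End point (last G1): the path returns to the start — closed.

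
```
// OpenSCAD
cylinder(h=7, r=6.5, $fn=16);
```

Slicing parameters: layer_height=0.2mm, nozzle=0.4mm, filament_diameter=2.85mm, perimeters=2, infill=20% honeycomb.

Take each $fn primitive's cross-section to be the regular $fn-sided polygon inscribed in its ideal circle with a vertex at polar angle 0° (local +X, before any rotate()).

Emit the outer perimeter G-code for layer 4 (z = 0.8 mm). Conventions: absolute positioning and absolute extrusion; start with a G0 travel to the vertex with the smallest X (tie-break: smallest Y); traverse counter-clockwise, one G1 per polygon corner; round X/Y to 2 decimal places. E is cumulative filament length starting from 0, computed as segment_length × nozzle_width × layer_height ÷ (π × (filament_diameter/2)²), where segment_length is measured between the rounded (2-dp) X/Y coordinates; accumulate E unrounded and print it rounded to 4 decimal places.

At z = 0.8 mm: the r=6.5 cylinder gives a regular 16-gon of circumradius 6.5 (constant along its height). The outline is a single polygon with 16 vertices. Extrusion per mm of travel: 0.4 × 0.2 / (π × 1.425²) = 0.012540. Accumulating E over each segment gives final E = 0.5092.

G0 X-6.50 Y0.00 Z0.80
G1 X-6.01 Y-2.49 E0.0318
G1 X-4.60 Y-4.60 E0.0636
G1 X-2.49 Y-6.01 E0.0955
G1 X0.00 Y-6.50 E0.1273
G1 X2.49 Y-6.01 E0.1591
G1 X4.60 Y-4.60 E0.1909
G1 X6.01 Y-2.49 E0.2228
G1 X6.50 Y0.00 E0.2546
G1 X6.01 Y2.49 E0.2864
G1 X4.60 Y4.60 E0.3182
G1 X2.49 Y6.01 E0.3501
G1 X0.00 Y6.50 E0.3819
G1 X-2.49 Y6.01 E0.4137
G1 X-4.60 Y4.60 E0.4455
G1 X-6.01 Y2.49 E0.4774
G1 X-6.50 Y0.00 E0.5092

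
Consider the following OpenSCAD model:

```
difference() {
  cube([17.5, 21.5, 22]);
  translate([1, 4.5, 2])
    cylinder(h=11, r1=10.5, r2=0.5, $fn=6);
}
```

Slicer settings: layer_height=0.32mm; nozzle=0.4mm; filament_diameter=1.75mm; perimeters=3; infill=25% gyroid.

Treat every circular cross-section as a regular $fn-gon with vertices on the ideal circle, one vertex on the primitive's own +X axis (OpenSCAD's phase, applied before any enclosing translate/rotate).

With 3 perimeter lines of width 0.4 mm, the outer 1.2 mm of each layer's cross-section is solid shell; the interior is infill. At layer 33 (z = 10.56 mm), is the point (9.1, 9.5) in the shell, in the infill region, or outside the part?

At z = 10.56 mm: the 17.5×21.5 cube contributes its full rectangle; the cone at (1, 4.5): at t=0.778 of its height the radius interpolates to r₁+(r₂−r₁)t = 2.718, giving a regular 6-gon of that circumradius; After the difference (first − rest): starting from the 17.5×21.5 cube, the cone at (1, 4.5) partially overlaps it — only the 14.31 mm² overlap (of its 19.20 mm²) is removed, clipping the outline — 1 connected region. Overall, the cross-section is a single solid region. The nearest boundary edge runs (3.72, 4.50)→(2.36, 6.85); distance from the point to it = 7.16 mm. The point is inside the cross-section and 7.16 mm from the nearest boundary — more than the 1.2 mm shell width (3 × 0.4), so it's in the infill interior.

infill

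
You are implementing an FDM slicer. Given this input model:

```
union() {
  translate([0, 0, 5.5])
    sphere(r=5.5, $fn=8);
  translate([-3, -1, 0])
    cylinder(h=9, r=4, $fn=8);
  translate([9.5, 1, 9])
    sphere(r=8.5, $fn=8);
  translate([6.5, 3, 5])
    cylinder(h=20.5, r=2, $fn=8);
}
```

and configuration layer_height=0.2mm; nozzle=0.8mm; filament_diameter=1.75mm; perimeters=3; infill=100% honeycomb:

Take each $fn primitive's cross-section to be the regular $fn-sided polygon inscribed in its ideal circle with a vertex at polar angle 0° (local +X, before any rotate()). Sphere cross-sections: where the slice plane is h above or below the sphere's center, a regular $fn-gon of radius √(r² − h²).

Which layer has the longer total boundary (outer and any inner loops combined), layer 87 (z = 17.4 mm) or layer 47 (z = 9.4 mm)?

Layer 87 (z = 17.4): the sphere is not intersected at this z (|z−center|=11.900 > r=5.5); the cylinder at (-3, -1) is absent (z outside [0, 9]); the r=8.5 sphere at (9.5, 1) contributes a regular 8-gon of circumradius √(8.5²−8.4²) = 1.300 (perimeter = 2·8·1.300·sin(180°/8) = 7.96 mm); the r=2 cylinder at (6.5, 3) contributes a regular 8-gon of circumradius 2 (perimeter = 2·8·2.000·sin(180°/8) = 12.25 mm); Combining (union): the 2 present regions are separate (no shared area or edge), so areas and boundary lengths simply add and each stays a separate island — boundary = 20.21 mm. So its perimeter = 20.21 mm. Layer 47 (z = 9.4): the r=5.5 sphere contributes a regular 8-gon of circumradius √(5.5²−3.9²) = 3.878 (perimeter = 2·8·3.878·sin(180°/8) = 23.75 mm); the cylinder at (-3, -1) does not reach this height (z outside [0, 9]); the r=8.5 sphere at (9.5, 1) contributes a regular 8-gon of circumradius √(8.5²−0.4²) = 8.491 (perimeter = 2·8·8.491·sin(180°/8) = 51.99 mm); the r=2 cylinder at (6.5, 3) contributes a regular 8-gon of circumradius 2 (perimeter = 2·8·2.000·sin(180°/8) = 12.25 mm); Combining (union): the regions partially overlap (shared area 20.59 mm²), so the edge portions inside another operand are dropped and the merged outline is re-measured after clipping — boundary = 62.30 mm. So its perimeter = 62.30 mm. Layer 47 is larger (62.30 vs 20.21 mm).

layer 47 (z = 9.4 mm)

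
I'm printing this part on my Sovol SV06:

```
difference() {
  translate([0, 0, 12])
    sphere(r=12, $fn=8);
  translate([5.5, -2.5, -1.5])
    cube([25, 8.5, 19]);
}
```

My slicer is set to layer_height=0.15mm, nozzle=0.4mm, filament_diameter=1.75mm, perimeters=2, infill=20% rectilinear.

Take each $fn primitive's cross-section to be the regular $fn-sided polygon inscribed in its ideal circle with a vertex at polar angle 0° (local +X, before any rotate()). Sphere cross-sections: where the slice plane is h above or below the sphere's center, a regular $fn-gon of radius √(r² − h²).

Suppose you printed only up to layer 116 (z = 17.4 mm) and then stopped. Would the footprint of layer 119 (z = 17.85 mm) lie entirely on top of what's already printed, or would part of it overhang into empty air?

Compare the two slices. At z = 17.4: the sphere: section is a regular 8-gon, circumradius = √(r²−h²) = √(12²−5.4²) = 10.716 (area = (8/2)·10.716²·sin(360°/8) = 324.82 mm²); the 25×8.5 cube at (5.5, -2.5) contributes its full rectangle (area 212.50 mm²); After the difference (first − rest): starting from the r=12 sphere (324.82 mm²), the 25×8.5 cube at (5.5, -2.5) partially overlaps it — only the 35.59 mm² overlap (of its 212.50 mm²) is removed, clipping the outline — area = 289.23 mm². At z = 17.85: the r=12 sphere contributes a regular 8-gon of circumradius √(12²−5.85²) = 10.477 (area = (8/2)·10.477²·sin(360°/8) = 310.50 mm²); the cube at (5.5, -2.5) does not reach this height (z outside [-1.5, 17.5]); Subtracting the remaining from the first: none of the subtracted shapes is present at this height, so the r=12 sphere is unchanged — area = 310.50 mm². Checking containment: at z = 17.85 the cross-section extends beyond the z = 17.4 cross-section by about 33.56 mm².

part overhangs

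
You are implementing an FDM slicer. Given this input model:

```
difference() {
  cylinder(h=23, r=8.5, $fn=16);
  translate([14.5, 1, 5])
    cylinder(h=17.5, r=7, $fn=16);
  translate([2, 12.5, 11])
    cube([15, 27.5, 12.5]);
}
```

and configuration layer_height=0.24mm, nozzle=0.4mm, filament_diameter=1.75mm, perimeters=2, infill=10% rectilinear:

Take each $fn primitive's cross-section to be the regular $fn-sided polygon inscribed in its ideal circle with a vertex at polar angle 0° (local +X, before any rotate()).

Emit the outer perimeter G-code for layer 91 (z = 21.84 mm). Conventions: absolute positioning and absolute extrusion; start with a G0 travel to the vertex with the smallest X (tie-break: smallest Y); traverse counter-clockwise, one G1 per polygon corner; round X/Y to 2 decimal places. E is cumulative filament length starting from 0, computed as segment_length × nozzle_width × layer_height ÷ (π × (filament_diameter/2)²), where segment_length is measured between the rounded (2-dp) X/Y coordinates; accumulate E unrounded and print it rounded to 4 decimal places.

G0 X-8.50 Y0.00 Z21.84
G1 X-7.85 Y-3.25 E0.1323
G1 X-6.01 Y-6.01 E0.2647
G1 X-3.25 Y-7.85 E0.3971
G1 X0.00 Y-8.50 E0.5294
G1 X3.25 Y-7.85 E0.6616
G1 X6.01 Y-6.01 E0.7940
G1 X7.85 Y-3.25 E0.9264
G1 X8.14 Y-1.83 E0.9843
G1 X8.03 Y-1.68 E0.9917
G1 X7.50 Y1.00 E1.1007
G1 X7.90 Y3.01 E1.1825
G1 X7.85 Y3.25 E1.1923
G1 X6.01 Y6.01 E1.3247
G1 X3.25 Y7.85 E1.4571
G1 X0.00 Y8.50 E1.5894
G1 X-3.25 Y7.85 E1.7217
G1 X-6.01 Y6.01 E1.8541
G1 X-7.85 Y3.25 E1.9864
G1 X-8.50 Y0.00 E2.1187

At z = 21.84 mm: the cylinder: section is a regular 16-gon, circumradius r=8.5; the r=7 cylinder at (14.5, 1) contributes a regular 16-gon of circumradius 7; the 15×27.5 cube at (2, 12.5) contributes its full rectangle; After the difference (first − rest): starting from the r=8.5 cylinder, the r=7 cylinder at (14.5, 1) partially overlaps it — only the 2.40 mm² overlap (of its 150.01 mm²) is removed, clipping the outline; the 15×27.5 cube at (2, 12.5) misses the remaining region (no effect) — 1 connected region. The outline is a single polygon with 19 vertices. Extrusion per mm of travel: 0.4 × 0.24 / (π × 0.875²) = 0.039912. Accumulating E over each segment gives final E = 2.1187.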